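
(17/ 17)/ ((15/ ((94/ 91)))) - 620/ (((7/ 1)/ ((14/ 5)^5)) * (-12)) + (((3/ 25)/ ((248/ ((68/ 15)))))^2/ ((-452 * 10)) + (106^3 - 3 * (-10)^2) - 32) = 1191954.36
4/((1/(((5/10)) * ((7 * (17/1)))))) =238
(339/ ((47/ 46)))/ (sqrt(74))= 7797 * sqrt(74)/ 1739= 38.57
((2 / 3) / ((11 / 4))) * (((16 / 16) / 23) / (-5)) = -8 / 3795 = -0.00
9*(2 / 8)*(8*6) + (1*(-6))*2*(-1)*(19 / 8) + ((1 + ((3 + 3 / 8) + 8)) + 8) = 1255 / 8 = 156.88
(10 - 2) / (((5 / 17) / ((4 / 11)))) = 544 / 55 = 9.89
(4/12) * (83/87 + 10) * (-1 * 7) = -6671/261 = -25.56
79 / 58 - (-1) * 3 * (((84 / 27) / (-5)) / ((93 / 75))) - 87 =-470051 / 5394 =-87.14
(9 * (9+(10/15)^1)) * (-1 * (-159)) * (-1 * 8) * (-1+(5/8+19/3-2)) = -438045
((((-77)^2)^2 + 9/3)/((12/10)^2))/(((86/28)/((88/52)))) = 67669609700/5031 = 13450528.66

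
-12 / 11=-1.09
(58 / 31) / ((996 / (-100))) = -1450 / 7719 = -0.19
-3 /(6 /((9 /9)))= -1 /2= -0.50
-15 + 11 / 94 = -1399 / 94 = -14.88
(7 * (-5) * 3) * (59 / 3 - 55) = 3710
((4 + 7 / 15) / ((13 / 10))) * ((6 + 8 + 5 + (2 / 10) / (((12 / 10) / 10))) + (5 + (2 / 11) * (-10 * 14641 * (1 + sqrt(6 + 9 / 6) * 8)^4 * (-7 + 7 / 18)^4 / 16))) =-20858836329272298973 / 8188128 -3308357492508145 * sqrt(30) / 39366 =-3007760179775.31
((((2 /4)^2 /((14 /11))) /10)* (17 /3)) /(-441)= -187 /740880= -0.00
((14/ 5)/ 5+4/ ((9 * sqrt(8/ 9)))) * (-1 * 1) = -14/ 25 - sqrt(2)/ 3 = -1.03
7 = 7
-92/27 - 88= -2468/27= -91.41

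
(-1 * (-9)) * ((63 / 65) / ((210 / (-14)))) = -189 / 325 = -0.58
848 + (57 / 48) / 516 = 7001107 / 8256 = 848.00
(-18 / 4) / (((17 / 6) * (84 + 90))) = -9 / 986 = -0.01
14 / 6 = 7 / 3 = 2.33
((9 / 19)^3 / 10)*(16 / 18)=324 / 34295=0.01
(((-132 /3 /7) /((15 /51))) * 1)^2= 559504 /1225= 456.74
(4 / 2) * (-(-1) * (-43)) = -86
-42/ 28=-3/ 2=-1.50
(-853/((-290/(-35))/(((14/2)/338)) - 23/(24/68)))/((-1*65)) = 250782/6400225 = 0.04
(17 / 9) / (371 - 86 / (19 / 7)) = 323 / 58023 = 0.01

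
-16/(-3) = 16/3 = 5.33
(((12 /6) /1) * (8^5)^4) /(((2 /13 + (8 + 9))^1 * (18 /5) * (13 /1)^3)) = 5764607523034234880 /339183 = 16995567357545.14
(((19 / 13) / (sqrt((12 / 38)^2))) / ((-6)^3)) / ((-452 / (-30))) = -1805 / 1269216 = -0.00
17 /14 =1.21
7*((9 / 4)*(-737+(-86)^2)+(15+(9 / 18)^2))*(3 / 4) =157479 / 2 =78739.50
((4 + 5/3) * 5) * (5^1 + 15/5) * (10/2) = 3400/3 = 1133.33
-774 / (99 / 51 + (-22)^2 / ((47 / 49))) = -618426 / 404723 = -1.53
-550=-550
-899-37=-936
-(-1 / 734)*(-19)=-19 / 734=-0.03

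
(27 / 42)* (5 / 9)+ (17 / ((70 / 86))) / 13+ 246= 225647 / 910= 247.96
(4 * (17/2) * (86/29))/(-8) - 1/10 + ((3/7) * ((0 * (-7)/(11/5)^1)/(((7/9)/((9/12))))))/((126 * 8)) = -1842/145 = -12.70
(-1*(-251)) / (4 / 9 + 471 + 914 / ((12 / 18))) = 0.14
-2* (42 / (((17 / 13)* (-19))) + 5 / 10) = 769 / 323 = 2.38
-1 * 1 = -1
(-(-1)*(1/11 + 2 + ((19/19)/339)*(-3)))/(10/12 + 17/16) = 124224/113113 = 1.10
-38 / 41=-0.93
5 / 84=0.06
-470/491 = -0.96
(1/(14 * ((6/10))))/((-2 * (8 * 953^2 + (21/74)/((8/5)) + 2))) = -740/90326861373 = -0.00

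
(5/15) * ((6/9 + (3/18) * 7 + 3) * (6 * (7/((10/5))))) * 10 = 1015/3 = 338.33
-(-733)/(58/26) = 9529/29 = 328.59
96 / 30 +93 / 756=4187 / 1260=3.32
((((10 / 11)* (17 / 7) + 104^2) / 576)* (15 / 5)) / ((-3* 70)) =-416501 / 1552320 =-0.27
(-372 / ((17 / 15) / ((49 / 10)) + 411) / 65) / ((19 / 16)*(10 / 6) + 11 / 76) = -49871808 / 7611083155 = -0.01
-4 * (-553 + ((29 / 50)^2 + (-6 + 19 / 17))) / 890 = 23695703 / 9456250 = 2.51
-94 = -94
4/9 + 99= 895/9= 99.44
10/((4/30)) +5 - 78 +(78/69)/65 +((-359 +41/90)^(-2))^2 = 10937099851412545064/5421407253770331605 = 2.02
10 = 10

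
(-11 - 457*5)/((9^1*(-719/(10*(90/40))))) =5740/719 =7.98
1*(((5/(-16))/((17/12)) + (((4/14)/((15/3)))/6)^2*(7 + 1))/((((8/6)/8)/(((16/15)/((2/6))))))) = -1318648/312375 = -4.22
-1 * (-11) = 11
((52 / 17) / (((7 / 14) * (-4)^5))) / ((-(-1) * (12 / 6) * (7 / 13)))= -169 / 30464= -0.01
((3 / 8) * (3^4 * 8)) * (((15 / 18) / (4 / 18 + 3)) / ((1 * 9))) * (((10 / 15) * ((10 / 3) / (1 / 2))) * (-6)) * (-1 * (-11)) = -2048.28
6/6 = 1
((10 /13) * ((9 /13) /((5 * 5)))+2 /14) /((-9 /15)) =-971 /3549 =-0.27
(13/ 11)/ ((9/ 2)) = 26/ 99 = 0.26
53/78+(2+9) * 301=258311/78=3311.68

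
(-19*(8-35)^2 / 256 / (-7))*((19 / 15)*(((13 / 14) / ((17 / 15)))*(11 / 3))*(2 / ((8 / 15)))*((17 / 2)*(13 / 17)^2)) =31800026115 / 58003456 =548.24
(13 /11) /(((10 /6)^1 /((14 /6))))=1.65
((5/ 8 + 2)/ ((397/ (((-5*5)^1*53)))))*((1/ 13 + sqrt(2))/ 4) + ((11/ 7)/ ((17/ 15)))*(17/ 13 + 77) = 2130579705/ 19653088 -27825*sqrt(2)/ 12704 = 105.31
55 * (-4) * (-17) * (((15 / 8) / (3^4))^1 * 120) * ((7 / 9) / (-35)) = -18700 / 81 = -230.86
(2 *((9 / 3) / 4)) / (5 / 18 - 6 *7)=-27 / 751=-0.04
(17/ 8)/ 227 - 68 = -123471/ 1816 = -67.99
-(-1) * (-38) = -38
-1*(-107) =107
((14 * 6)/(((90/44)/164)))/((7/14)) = 202048/15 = 13469.87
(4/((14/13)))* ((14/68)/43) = 0.02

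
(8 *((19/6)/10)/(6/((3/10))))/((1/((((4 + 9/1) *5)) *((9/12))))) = 247/40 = 6.18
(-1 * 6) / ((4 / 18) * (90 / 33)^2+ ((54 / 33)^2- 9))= 726 / 565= 1.28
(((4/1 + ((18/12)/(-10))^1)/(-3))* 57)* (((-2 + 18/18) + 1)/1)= 0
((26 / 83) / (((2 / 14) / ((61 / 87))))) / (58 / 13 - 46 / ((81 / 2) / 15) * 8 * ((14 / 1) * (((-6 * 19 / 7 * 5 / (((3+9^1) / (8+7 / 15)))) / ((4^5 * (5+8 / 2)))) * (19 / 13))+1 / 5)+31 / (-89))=-99882828864 / 374237786917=-0.27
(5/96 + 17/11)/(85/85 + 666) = 1687/704352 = 0.00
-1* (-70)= 70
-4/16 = -0.25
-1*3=-3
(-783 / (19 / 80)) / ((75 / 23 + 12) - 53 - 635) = 1440720 / 293987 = 4.90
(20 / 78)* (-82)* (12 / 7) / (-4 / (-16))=-13120 / 91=-144.18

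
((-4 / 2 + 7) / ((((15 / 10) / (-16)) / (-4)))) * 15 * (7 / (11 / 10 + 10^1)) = 224000 / 111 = 2018.02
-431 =-431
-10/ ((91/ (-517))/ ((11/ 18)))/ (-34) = -28435/ 27846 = -1.02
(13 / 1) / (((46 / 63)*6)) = 273 / 92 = 2.97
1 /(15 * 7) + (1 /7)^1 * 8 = 121 /105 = 1.15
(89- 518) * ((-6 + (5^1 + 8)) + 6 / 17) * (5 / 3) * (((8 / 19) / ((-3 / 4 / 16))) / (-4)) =-11440000 / 969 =-11805.99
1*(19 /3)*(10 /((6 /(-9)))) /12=-95 /12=-7.92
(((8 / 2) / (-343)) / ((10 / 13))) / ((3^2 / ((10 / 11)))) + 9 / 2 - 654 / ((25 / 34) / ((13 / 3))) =-3849.74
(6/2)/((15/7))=7/5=1.40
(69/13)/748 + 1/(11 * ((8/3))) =801/19448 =0.04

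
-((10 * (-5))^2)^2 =-6250000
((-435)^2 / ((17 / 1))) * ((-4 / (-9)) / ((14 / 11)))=462550 / 119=3886.97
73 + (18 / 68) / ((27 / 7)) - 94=-2135 / 102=-20.93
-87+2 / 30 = -1304 / 15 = -86.93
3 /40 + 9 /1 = 363 /40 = 9.08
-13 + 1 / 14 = -181 / 14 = -12.93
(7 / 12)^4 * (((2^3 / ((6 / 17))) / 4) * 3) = 40817 / 20736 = 1.97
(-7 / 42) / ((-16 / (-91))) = -91 / 96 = -0.95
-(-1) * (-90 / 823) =-90 / 823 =-0.11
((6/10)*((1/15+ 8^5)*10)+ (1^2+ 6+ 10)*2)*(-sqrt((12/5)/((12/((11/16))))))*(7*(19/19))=-1720621*sqrt(55)/25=-510418.67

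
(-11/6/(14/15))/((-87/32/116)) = 1760/21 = 83.81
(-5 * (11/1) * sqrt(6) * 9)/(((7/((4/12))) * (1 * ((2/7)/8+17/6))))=-1980 * sqrt(6)/241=-20.12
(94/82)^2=1.31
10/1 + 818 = 828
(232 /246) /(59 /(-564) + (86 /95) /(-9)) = -6215280 /1352303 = -4.60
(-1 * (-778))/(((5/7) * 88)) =2723/220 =12.38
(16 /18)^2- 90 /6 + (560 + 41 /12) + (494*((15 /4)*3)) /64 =6594491 /10368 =636.04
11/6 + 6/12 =7/3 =2.33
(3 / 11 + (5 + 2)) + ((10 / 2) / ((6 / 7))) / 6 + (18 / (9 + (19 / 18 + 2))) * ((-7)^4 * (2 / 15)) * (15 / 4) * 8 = 176134303 / 12276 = 14347.86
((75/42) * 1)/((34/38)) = 475/238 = 2.00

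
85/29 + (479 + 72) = 16064/29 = 553.93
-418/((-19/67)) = 1474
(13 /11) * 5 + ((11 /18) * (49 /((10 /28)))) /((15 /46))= 1953013 /7425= 263.03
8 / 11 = 0.73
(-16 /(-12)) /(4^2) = 1 /12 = 0.08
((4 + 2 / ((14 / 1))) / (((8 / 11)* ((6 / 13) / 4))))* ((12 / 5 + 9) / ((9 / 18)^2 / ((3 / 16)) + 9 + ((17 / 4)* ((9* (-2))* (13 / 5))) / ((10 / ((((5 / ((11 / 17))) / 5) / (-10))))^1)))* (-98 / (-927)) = 606706100 / 136713651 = 4.44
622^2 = 386884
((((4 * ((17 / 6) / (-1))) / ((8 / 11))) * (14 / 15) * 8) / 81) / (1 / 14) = -73304 / 3645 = -20.11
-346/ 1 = -346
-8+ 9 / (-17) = -145 / 17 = -8.53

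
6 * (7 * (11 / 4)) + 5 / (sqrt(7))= 5 * sqrt(7) / 7 + 231 / 2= 117.39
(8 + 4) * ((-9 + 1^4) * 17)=-1632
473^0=1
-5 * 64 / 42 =-7.62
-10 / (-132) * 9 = 15 / 22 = 0.68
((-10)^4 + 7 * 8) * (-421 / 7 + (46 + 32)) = 1257000 / 7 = 179571.43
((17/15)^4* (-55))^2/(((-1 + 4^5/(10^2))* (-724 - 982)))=-76733331851/146908991250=-0.52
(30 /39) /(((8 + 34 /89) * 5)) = 89 /4849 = 0.02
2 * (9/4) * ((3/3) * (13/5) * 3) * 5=351/2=175.50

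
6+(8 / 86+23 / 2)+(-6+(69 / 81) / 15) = 405763 / 34830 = 11.65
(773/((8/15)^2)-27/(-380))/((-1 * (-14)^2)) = -16523307/1191680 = -13.87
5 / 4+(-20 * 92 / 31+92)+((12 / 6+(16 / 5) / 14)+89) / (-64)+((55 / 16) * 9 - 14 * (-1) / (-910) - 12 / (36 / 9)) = 54516913 / 902720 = 60.39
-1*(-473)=473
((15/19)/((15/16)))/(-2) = -8/19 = -0.42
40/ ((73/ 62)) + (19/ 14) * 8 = 22908/ 511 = 44.83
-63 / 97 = -0.65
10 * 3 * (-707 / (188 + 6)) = -10605 / 97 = -109.33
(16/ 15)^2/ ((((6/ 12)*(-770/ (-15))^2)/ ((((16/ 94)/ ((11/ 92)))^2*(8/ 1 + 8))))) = 1109393408/ 39618912025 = 0.03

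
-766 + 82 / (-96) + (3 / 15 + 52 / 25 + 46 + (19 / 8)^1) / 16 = -763.69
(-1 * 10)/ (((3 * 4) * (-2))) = 5/ 12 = 0.42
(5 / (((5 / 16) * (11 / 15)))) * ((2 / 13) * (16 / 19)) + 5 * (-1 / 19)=6965 / 2717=2.56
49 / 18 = 2.72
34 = 34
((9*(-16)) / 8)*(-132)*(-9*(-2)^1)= 42768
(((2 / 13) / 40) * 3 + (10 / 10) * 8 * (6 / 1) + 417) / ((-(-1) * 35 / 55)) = 730.73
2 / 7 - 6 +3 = -19 / 7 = -2.71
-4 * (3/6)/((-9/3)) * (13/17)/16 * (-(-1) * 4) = 13/102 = 0.13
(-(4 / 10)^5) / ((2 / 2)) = -32 / 3125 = -0.01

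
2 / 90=0.02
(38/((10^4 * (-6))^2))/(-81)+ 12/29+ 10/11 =61527599993939/46510200000000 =1.32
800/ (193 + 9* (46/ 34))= 425/ 109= 3.90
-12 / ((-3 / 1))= 4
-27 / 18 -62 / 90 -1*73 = -6767 / 90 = -75.19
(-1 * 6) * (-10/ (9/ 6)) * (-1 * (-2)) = 80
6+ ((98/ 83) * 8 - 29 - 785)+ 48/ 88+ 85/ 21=-15222617/ 19173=-793.96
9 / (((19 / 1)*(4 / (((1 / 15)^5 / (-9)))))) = -1 / 57712500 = -0.00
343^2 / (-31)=-117649 / 31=-3795.13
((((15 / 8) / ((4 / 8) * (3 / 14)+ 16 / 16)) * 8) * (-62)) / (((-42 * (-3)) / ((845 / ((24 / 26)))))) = -54925 / 9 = -6102.78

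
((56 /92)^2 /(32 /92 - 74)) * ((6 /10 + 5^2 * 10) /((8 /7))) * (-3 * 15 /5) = 552573 /55660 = 9.93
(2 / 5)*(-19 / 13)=-38 / 65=-0.58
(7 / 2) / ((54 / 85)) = 595 / 108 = 5.51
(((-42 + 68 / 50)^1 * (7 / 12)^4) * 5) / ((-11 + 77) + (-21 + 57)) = -304927 / 1321920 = -0.23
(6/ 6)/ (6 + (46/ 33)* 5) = 33/ 428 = 0.08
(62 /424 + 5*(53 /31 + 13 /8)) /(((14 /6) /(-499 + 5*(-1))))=-5969079 /1643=-3633.04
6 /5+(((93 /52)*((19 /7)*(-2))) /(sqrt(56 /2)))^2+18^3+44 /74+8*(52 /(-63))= 9003785817521 /1544240880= 5830.56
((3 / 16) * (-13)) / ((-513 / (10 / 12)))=65 / 16416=0.00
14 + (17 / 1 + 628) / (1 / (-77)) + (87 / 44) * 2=-1092235 / 22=-49647.05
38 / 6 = 19 / 3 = 6.33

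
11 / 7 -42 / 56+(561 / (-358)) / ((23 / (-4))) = 126107 / 115276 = 1.09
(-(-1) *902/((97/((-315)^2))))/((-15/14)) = -83534220/97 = -861177.53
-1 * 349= -349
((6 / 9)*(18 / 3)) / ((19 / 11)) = 2.32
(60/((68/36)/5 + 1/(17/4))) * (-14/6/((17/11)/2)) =-19800/67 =-295.52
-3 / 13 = -0.23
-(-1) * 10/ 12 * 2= 5/ 3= 1.67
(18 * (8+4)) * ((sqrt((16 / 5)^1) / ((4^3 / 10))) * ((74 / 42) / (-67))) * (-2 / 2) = 333 * sqrt(5) / 469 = 1.59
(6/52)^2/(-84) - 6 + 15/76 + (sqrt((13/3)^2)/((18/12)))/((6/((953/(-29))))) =-6089499275/281591856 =-21.63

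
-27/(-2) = 27/2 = 13.50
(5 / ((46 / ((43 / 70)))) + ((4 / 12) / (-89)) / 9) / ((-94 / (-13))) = 1334905 / 145468008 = 0.01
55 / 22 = 5 / 2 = 2.50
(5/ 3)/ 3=5/ 9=0.56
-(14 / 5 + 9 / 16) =-269 / 80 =-3.36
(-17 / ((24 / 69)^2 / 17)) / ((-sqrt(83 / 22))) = 1229.83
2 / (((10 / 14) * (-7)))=-2 / 5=-0.40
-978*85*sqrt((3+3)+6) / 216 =-13855*sqrt(3) / 18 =-1333.20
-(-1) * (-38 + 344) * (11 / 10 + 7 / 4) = 8721 / 10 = 872.10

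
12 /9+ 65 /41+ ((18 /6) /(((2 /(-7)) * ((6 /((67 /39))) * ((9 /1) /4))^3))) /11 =511961072773 /175525573509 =2.92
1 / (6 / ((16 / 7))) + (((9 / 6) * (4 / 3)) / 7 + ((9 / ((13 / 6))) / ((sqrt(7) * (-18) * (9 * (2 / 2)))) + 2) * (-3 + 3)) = 0.67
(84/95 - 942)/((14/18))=-804654/665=-1210.01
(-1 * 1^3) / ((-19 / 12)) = 12 / 19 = 0.63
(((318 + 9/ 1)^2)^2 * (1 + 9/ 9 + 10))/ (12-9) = 45735244164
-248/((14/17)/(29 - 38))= 2710.29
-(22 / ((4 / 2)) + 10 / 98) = -544 / 49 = -11.10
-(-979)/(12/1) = 979/12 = 81.58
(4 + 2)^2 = 36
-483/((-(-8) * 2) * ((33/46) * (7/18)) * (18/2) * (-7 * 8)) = 0.21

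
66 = 66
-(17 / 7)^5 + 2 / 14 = -1417456 / 16807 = -84.34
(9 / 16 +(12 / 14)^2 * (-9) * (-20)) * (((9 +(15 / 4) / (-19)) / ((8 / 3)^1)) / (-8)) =-208970847 / 3813376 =-54.80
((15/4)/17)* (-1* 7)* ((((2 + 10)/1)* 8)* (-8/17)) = 20160/289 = 69.76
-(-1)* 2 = 2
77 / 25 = 3.08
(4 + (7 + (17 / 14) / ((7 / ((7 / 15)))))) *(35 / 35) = 2327 / 210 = 11.08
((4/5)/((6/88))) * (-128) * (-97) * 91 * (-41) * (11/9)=-89683449856/135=-664321850.79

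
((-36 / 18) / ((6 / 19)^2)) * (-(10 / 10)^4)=361 / 18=20.06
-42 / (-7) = 6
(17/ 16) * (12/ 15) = 17/ 20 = 0.85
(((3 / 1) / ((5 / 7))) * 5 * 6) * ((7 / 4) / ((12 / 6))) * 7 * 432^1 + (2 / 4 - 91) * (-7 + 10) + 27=666303 / 2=333151.50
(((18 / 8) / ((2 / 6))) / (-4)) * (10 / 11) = -135 / 88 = -1.53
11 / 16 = 0.69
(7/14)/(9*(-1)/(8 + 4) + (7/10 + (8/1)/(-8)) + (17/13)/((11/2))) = -1430/2323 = -0.62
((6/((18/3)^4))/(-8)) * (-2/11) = 1/9504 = 0.00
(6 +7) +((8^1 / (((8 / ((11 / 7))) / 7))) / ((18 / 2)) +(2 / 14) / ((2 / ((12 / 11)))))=9910 / 693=14.30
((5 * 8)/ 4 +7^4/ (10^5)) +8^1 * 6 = 5802401/ 100000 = 58.02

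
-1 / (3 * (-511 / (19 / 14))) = 19 / 21462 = 0.00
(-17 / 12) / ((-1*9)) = 17 / 108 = 0.16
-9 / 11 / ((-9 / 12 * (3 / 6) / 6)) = 144 / 11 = 13.09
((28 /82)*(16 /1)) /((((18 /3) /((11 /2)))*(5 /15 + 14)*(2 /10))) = 3080 /1763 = 1.75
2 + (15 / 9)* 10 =18.67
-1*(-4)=4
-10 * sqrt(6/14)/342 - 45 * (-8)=360 - 5 * sqrt(21)/1197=359.98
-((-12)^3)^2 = -2985984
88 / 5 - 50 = -162 / 5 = -32.40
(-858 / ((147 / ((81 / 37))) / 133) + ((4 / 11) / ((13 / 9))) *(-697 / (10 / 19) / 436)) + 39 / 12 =-137012939681 / 80740660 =-1696.95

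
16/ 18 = 8/ 9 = 0.89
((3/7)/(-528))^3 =-1/1869959168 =-0.00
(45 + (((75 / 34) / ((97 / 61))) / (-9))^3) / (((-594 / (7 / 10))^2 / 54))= 427089570576319 / 126568269972429120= 0.00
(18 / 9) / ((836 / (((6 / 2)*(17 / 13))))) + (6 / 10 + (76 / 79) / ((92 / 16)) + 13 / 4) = 397578783 / 98735780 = 4.03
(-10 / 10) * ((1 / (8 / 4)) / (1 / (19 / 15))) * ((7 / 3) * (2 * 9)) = -133 / 5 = -26.60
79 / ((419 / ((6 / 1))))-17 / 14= -0.08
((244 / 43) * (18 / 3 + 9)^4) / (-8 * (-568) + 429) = 12352500 / 213839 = 57.77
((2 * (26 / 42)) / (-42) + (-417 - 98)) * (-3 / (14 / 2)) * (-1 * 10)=-2271280 / 1029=-2207.27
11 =11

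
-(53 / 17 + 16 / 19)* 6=-7674 / 323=-23.76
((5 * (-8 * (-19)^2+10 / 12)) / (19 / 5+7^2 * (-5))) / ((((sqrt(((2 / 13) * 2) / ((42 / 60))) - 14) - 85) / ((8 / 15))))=-173403230 / 537786153 - 346460 * sqrt(910) / 4840075377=-0.32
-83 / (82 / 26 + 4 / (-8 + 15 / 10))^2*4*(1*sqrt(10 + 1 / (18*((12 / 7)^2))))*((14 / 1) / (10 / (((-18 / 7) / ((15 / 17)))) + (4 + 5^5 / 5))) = -1669213*sqrt(51938) / 104230368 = -3.65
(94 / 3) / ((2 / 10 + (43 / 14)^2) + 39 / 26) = 92120 / 32733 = 2.81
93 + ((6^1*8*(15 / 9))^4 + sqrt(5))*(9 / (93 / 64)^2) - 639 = 4096*sqrt(5) / 961 + 167771635294 / 961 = 174580275.19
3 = 3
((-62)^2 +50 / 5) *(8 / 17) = 30832 / 17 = 1813.65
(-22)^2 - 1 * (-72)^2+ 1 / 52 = -244399 / 52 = -4699.98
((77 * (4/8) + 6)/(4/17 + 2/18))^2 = 185422689/11236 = 16502.55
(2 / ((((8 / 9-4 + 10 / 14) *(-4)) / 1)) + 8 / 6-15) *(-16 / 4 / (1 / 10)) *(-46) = -11217560 / 453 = -24762.83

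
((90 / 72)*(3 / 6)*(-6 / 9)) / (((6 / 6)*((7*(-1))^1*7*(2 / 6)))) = 0.03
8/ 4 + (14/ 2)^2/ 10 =69/ 10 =6.90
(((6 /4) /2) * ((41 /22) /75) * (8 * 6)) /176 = 0.01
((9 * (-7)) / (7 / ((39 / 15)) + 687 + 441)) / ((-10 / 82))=33579 / 73495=0.46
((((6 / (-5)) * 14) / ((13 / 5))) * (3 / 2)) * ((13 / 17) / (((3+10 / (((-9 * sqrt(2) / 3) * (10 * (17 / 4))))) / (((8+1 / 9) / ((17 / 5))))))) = -19710 / 3343-4380 * sqrt(2) / 56831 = -6.00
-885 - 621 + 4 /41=-61742 /41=-1505.90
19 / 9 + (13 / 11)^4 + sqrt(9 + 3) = 2 * sqrt(3) + 535228 / 131769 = 7.53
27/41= 0.66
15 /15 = 1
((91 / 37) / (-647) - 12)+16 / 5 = -1053771 / 119695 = -8.80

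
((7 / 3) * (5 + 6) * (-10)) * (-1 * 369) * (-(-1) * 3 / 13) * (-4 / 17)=-1136520 / 221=-5142.62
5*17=85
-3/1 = -3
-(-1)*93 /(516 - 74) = 93 /442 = 0.21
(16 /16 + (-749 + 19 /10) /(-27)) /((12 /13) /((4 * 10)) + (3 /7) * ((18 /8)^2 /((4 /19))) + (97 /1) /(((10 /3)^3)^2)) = 2201346875 /798493788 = 2.76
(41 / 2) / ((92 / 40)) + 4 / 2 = 251 / 23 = 10.91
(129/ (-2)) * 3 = -387/ 2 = -193.50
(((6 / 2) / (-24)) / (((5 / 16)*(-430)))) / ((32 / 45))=9 / 6880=0.00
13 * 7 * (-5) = -455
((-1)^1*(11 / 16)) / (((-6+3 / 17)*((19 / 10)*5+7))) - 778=-1848511 / 2376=-777.99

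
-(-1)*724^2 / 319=524176 / 319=1643.18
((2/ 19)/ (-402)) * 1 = -0.00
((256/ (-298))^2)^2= 268435456/ 492884401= 0.54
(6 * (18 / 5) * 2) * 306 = 66096 / 5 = 13219.20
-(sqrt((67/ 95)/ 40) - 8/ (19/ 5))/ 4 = 0.49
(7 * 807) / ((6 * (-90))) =-1883 / 180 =-10.46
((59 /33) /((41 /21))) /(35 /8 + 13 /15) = 49560 /283679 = 0.17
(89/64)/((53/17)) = 1513/3392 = 0.45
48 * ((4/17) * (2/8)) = 48/17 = 2.82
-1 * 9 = -9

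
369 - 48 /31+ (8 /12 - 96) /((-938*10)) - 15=153733253 /436170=352.46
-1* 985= -985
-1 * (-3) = 3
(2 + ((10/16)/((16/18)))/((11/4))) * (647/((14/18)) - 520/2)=1589191/1232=1289.93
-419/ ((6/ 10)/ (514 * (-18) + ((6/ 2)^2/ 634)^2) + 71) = -2597029620315/ 440069056379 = -5.90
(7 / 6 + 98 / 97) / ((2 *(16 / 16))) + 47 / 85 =162403 / 98940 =1.64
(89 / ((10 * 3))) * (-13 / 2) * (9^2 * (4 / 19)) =-31239 / 95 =-328.83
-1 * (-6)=6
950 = 950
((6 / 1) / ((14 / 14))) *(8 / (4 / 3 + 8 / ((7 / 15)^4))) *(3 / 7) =37044 / 306151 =0.12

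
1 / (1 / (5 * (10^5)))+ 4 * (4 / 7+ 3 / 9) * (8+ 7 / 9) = 94506004 / 189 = 500031.77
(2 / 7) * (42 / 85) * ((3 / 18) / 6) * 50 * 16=160 / 51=3.14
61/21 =2.90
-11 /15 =-0.73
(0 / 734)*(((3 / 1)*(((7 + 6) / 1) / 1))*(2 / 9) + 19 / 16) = 0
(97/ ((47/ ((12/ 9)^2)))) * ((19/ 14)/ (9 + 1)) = 7372/ 14805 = 0.50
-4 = -4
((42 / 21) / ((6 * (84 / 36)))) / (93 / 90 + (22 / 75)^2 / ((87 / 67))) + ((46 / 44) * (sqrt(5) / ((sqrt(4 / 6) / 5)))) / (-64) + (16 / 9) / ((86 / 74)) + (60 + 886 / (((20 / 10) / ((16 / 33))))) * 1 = 8865839677978 / 32070607569- 115 * sqrt(30) / 2816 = 276.22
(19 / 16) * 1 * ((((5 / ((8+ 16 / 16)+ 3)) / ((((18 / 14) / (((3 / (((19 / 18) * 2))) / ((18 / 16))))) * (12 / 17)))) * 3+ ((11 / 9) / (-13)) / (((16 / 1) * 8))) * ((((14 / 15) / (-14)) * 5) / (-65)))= 494831 / 46725120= 0.01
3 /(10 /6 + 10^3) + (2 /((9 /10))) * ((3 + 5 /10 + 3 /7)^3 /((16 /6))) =2499932551 /49474320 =50.53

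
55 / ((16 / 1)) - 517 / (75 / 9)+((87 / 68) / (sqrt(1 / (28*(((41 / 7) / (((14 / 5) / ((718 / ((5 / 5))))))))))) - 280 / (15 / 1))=-92723 / 1200+87*sqrt(515165) / 238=185.10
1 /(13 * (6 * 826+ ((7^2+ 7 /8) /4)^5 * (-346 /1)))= -16777216 /22742242843623303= -0.00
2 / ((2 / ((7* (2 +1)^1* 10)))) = 210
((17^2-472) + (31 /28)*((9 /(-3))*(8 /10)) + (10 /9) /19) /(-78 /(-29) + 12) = -16106716 /1274805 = -12.63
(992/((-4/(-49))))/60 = 3038/15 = 202.53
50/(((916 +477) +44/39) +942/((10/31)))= 4875/420647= 0.01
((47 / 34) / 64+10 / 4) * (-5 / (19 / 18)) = -246915 / 20672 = -11.94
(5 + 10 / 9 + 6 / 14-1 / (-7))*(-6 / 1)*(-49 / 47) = 5894 / 141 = 41.80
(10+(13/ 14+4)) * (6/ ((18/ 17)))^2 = 60401/ 126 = 479.37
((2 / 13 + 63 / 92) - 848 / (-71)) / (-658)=-1085421 / 55874728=-0.02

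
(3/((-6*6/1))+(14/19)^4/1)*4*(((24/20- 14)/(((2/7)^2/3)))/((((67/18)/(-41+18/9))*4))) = 45497684232/43657535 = 1042.15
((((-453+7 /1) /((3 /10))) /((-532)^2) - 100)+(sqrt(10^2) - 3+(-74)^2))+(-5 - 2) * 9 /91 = 14852377465 /2759484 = 5382.30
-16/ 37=-0.43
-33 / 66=-1 / 2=-0.50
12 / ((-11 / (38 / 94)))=-228 / 517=-0.44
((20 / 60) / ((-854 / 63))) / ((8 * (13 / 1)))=-3 / 12688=-0.00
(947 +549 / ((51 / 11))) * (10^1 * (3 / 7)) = 4566.05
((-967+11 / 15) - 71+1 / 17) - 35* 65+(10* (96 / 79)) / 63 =-155681263 / 47005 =-3312.01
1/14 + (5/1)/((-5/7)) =-97/14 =-6.93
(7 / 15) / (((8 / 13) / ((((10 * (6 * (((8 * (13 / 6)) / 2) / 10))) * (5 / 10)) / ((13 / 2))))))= 91 / 30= 3.03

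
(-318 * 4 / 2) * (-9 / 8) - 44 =1343 / 2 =671.50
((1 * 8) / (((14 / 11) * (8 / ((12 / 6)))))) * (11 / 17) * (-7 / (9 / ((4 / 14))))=-242 / 1071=-0.23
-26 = -26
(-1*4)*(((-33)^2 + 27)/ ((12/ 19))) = -7068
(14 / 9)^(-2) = 81 / 196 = 0.41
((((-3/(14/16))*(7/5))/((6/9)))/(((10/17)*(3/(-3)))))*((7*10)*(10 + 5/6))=9282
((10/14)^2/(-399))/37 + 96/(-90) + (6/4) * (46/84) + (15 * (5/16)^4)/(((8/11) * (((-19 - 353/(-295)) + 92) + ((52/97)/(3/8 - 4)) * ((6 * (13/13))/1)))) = -3109503564882409047/12817960840284078080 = -0.24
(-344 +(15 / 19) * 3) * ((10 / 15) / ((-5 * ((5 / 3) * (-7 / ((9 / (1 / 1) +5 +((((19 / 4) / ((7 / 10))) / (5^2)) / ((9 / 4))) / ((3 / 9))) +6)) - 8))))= -27755516 / 5223765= -5.31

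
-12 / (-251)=12 / 251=0.05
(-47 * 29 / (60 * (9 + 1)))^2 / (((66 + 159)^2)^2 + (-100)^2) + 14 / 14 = 922644226857769 / 922644225000000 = 1.00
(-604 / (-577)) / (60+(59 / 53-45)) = 16006 / 246379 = 0.06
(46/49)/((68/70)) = 115/119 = 0.97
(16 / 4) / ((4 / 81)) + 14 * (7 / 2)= 130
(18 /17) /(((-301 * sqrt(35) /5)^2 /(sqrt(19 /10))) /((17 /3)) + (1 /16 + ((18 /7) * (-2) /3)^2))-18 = -80101229716105044786 /4450068314582116897 + 21050233440768 * sqrt(190) /4450068314582116897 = -18.00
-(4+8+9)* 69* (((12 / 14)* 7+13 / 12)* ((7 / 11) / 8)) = -287385 / 352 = -816.43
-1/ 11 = -0.09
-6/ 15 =-2/ 5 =-0.40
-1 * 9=-9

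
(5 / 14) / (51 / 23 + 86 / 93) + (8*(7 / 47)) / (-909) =0.11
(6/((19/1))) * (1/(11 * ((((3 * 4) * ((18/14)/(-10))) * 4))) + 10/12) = 1945/7524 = 0.26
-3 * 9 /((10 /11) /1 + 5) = -297 /65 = -4.57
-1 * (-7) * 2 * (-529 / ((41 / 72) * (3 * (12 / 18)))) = -6502.83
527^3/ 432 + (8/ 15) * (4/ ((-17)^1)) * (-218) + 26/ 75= 62209439143/ 183600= 338831.37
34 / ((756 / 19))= 323 / 378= 0.85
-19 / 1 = -19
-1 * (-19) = 19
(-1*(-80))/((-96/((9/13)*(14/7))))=-15/13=-1.15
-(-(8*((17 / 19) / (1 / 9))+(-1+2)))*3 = 3729 / 19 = 196.26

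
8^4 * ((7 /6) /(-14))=-1024 /3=-341.33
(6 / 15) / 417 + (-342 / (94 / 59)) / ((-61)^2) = -20685791 / 364639395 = -0.06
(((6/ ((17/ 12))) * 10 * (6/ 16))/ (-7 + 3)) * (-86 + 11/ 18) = 23055/ 68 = 339.04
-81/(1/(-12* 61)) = 59292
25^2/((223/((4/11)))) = 2500/2453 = 1.02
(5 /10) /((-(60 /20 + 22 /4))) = -1 /17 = -0.06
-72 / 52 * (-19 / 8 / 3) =57 / 52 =1.10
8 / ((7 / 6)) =48 / 7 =6.86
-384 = -384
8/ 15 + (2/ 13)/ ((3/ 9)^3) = 914/ 195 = 4.69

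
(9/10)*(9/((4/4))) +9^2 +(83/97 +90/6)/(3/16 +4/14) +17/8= 25649749/205640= 124.73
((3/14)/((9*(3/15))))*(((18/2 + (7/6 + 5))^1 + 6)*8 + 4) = 1300/63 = 20.63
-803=-803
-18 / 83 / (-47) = 0.00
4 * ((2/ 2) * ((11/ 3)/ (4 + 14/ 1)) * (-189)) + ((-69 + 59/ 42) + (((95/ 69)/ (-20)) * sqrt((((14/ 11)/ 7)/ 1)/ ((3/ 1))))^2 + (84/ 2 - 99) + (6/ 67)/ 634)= -52060368073939/ 186867688392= -278.59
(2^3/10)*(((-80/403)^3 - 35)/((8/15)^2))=-103108092525/1047213232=-98.46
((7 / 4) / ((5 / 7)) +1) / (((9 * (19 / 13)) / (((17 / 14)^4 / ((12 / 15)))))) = 24972779 / 35035392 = 0.71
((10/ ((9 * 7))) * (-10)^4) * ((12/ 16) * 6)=50000/ 7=7142.86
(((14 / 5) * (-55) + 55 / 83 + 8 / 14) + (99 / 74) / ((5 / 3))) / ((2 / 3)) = -98002599 / 429940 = -227.94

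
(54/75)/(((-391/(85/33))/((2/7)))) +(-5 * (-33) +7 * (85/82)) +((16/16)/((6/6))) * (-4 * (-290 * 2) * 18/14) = 2290958291/726110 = 3155.11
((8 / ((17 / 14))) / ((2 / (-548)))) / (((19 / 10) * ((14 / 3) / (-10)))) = 657600 / 323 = 2035.91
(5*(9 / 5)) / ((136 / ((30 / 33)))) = 0.06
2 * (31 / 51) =62 / 51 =1.22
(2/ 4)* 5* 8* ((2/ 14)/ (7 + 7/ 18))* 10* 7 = 3600/ 133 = 27.07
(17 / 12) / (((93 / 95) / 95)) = 153425 / 1116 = 137.48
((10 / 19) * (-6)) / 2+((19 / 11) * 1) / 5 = -1289 / 1045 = -1.23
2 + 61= 63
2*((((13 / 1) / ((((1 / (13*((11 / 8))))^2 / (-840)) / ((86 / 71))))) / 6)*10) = -2000423425 / 142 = -14087488.91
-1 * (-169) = 169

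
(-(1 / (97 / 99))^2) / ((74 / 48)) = -235224 / 348133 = -0.68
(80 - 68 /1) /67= 12 /67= 0.18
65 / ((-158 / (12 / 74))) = -195 / 2923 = -0.07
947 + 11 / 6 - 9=5639 / 6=939.83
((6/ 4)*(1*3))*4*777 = 13986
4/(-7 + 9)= 2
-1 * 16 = -16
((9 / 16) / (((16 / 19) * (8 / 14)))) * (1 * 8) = 1197 / 128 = 9.35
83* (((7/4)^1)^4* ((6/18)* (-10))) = -996415/384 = -2594.83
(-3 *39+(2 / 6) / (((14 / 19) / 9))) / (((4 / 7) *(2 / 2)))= -1581 / 8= -197.62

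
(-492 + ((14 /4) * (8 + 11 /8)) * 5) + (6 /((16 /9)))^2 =-20259 /64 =-316.55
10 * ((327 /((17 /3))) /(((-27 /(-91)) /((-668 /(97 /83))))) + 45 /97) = -5499467410 /4947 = -1111677.26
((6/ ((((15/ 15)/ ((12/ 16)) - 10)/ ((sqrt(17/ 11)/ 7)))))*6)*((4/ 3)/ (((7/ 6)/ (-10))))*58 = 250560*sqrt(187)/ 7007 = 488.99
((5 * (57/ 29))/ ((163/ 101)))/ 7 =28785/ 33089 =0.87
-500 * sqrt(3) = -866.03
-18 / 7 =-2.57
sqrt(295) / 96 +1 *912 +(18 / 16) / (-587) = sqrt(295) / 96 +4282743 / 4696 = 912.18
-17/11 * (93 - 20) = -1241/11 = -112.82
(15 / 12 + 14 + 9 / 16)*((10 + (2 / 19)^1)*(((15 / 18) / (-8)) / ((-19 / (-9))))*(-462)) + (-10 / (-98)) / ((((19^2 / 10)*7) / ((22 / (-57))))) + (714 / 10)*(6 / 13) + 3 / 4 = 6746169882143 / 1835056860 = 3676.27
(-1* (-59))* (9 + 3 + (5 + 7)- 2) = 1298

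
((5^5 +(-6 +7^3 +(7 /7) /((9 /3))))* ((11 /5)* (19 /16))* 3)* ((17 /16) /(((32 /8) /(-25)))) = -184525055 /1024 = -180200.25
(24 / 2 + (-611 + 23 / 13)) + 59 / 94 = -729049 / 1222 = -596.60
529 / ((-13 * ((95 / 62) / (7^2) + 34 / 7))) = -1607102 / 193063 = -8.32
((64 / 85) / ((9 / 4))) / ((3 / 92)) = 23552 / 2295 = 10.26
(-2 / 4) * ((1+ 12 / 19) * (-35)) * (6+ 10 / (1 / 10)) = 57505 / 19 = 3026.58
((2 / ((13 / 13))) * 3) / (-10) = -3 / 5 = -0.60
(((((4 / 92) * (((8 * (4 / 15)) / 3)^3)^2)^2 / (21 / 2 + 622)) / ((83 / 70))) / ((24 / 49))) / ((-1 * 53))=-197726038040074256384 / 121787180217597230861572265625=-0.00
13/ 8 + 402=3229/ 8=403.62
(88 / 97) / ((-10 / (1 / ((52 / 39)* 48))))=-11 / 7760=-0.00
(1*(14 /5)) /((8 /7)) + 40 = 42.45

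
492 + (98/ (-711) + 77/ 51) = 5963387/ 12087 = 493.37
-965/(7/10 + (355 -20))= -9650/3357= -2.87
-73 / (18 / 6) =-73 / 3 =-24.33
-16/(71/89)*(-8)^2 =-91136/71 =-1283.61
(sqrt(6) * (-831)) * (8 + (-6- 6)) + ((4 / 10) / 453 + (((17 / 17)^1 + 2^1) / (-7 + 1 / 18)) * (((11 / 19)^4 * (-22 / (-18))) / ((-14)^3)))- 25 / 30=-2809328517447 / 3374857776500 + 3324 * sqrt(6)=8141.27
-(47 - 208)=161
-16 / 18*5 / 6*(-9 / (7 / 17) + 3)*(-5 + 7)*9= 251.43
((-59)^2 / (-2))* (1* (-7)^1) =24367 / 2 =12183.50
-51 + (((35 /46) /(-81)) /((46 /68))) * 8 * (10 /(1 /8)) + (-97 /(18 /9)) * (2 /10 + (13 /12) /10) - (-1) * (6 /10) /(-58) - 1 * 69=-143.85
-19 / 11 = -1.73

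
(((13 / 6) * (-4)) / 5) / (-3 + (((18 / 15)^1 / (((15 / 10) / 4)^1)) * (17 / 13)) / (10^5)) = 2112500 / 3656199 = 0.58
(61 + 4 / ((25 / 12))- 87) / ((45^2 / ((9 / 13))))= -602 / 73125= -0.01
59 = 59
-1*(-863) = 863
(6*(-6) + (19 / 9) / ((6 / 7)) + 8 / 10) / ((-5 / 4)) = 17678 / 675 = 26.19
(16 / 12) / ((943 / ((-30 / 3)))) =-40 / 2829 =-0.01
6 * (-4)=-24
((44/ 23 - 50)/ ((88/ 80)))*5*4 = -221200/ 253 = -874.31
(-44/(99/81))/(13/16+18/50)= -14400/469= -30.70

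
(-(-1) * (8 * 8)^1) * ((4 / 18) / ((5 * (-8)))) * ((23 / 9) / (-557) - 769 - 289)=84860432 / 225585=376.18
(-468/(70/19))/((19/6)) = -1404/35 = -40.11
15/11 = 1.36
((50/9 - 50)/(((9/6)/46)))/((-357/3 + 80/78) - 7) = 239200/21933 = 10.91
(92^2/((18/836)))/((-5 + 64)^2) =3537952/31329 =112.93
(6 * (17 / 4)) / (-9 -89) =-51 / 196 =-0.26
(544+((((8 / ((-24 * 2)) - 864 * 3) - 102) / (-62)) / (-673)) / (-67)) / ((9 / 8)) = 18249983306 / 37741167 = 483.56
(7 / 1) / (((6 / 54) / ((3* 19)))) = 3591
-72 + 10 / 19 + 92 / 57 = -3982 / 57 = -69.86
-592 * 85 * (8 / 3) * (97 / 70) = -3904832 / 21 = -185944.38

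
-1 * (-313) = 313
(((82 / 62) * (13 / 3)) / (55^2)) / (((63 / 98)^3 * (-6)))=-731276 / 615257775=-0.00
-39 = -39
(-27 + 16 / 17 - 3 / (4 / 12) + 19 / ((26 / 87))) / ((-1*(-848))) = 12605 / 374816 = 0.03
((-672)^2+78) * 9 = 4064958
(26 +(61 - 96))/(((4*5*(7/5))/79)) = -711/28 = -25.39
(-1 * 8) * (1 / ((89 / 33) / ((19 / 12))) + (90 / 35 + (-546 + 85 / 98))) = 18908394 / 4361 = 4335.79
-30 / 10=-3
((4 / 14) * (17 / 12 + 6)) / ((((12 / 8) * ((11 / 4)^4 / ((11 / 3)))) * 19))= 0.00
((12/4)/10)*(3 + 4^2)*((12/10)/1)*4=684/25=27.36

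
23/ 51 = 0.45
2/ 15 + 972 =14582/ 15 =972.13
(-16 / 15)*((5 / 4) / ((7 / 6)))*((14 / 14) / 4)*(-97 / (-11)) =-194 / 77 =-2.52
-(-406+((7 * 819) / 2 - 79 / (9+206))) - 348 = -1207497 / 430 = -2808.13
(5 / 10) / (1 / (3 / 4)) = 3 / 8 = 0.38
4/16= 1/4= 0.25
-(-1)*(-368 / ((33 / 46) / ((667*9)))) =-33872928 / 11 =-3079357.09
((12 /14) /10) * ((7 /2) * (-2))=-3 /5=-0.60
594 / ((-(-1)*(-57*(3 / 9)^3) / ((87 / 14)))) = -232551 / 133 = -1748.50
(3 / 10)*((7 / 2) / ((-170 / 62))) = -651 / 1700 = -0.38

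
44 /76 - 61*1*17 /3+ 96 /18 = -19366 /57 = -339.75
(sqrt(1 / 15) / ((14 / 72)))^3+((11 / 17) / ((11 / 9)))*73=5184*sqrt(15) / 8575+657 / 17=40.99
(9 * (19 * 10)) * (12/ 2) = 10260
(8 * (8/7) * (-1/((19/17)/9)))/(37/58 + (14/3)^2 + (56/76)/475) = -2427926400/739261831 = -3.28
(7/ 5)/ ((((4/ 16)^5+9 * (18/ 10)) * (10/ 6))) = 21504/ 414745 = 0.05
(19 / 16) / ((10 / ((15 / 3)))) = 19 / 32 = 0.59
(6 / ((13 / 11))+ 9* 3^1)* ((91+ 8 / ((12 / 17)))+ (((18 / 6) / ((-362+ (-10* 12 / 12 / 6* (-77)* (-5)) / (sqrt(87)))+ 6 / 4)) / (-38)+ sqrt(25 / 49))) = 3305.46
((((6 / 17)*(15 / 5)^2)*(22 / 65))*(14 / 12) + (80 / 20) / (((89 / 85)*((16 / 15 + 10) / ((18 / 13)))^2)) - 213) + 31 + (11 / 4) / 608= -3870158780749249 / 21419799057280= -180.68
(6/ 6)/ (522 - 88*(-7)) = 1/ 1138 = 0.00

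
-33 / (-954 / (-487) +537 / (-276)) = -1478532 / 595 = -2484.93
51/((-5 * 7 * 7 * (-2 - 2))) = 51/980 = 0.05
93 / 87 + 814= 23637 / 29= 815.07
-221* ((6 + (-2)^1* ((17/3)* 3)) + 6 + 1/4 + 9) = 11271/4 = 2817.75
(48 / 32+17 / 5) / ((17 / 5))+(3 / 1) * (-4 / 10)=0.24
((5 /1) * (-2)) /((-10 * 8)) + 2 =17 /8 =2.12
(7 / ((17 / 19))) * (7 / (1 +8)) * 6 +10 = 2372 / 51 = 46.51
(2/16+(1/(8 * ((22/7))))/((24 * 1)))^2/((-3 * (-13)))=286225/695844864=0.00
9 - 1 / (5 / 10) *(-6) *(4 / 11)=147 / 11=13.36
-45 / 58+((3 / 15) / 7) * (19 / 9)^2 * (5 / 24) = -295711 / 394632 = -0.75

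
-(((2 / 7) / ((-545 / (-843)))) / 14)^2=-710649 / 713157025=-0.00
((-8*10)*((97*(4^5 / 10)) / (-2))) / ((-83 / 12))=-4767744 / 83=-57442.70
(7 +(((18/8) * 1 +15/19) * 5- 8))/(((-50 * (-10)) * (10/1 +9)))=1079/722000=0.00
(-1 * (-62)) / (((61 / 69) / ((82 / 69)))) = 5084 / 61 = 83.34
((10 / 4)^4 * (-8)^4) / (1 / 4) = 640000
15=15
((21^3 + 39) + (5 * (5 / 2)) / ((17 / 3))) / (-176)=-316275 / 5984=-52.85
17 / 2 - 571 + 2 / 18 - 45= -607.39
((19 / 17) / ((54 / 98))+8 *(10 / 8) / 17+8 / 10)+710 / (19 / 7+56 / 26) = 151753513 / 1016685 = 149.26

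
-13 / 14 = -0.93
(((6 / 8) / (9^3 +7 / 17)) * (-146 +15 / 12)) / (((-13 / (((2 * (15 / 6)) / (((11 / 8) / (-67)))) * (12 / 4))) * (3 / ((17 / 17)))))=-1978443 / 709280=-2.79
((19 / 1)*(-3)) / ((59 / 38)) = -2166 / 59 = -36.71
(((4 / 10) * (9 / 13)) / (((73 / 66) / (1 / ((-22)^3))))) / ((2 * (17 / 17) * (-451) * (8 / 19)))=513 / 8286060640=0.00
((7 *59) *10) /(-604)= -2065 /302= -6.84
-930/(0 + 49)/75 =-62/245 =-0.25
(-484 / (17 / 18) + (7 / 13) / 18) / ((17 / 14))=-14269423 / 33813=-422.01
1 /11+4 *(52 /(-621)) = -1667 /6831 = -0.24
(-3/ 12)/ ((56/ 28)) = -1/ 8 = -0.12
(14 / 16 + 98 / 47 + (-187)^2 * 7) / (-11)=-92039521 / 4136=-22253.27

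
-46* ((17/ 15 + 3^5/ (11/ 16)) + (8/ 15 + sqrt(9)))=-543628/ 33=-16473.58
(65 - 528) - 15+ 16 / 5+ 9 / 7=-16573 / 35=-473.51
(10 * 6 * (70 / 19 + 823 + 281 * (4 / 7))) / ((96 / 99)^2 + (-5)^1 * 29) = -8579468700 / 20865173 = -411.19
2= 2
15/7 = 2.14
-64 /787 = -0.08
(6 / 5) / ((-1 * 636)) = -1 / 530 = -0.00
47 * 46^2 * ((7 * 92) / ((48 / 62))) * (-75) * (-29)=179932287850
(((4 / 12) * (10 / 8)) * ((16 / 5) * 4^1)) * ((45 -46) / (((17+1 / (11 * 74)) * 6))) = -6512 / 124551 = -0.05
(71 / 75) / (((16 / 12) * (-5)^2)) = 0.03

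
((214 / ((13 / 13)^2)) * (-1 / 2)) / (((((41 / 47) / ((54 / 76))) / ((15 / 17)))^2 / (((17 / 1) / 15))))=-2584629405 / 41265188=-62.63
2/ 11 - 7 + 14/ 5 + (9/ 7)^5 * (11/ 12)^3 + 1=-18458233/ 59160640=-0.31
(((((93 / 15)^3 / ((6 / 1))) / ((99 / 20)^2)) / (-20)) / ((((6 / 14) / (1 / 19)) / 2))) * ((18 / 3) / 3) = -1668296 / 41899275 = -0.04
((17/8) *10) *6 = 127.50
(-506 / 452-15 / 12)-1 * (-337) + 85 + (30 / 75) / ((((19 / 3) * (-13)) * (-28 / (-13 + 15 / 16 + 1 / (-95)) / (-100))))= 12468116435 / 29697304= 419.84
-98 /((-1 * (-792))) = -49 /396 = -0.12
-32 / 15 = -2.13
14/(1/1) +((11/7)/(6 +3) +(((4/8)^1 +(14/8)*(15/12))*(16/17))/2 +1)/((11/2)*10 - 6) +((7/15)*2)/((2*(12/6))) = 14.28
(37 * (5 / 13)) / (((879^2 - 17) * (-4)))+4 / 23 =160701537 / 924058304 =0.17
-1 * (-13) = 13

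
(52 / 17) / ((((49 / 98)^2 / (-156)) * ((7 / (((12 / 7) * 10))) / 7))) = -3893760 / 119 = -32720.67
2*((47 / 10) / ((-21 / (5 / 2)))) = -47 / 42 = -1.12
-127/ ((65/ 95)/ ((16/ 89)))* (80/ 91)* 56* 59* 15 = -21867571200/ 15041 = -1453864.18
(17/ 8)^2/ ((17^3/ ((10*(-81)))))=-405/ 544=-0.74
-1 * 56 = -56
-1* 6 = -6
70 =70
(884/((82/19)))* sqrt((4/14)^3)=16796* sqrt(14)/2009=31.28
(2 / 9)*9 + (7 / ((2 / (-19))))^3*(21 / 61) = -49404401 / 488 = -101238.53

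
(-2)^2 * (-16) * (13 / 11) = -832 / 11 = -75.64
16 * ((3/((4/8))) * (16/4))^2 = 9216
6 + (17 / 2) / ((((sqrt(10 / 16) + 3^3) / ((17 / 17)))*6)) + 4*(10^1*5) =1200668 / 5827 - 17*sqrt(10) / 34962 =206.05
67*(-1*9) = -603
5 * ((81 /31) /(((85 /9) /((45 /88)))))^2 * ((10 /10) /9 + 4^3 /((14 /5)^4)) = 595503555345 /5163910835776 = 0.12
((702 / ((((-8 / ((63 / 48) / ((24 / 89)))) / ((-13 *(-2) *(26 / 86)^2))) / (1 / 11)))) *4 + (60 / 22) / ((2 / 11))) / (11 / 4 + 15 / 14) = -3226293987 / 34820368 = -92.66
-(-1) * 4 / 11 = 4 / 11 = 0.36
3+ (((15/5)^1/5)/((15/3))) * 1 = 78/25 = 3.12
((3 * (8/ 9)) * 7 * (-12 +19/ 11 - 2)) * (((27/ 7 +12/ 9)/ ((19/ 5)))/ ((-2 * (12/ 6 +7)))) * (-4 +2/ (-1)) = -21800/ 209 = -104.31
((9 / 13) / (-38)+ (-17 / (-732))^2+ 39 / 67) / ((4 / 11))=55053067487 / 35469405504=1.55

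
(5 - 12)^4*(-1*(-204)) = 489804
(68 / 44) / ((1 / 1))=17 / 11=1.55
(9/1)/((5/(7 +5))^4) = 298.60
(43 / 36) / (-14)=-0.09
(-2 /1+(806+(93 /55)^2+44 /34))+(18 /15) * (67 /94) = 1955353586 /2416975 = 809.01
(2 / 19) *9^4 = 13122 / 19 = 690.63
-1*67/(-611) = 67/611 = 0.11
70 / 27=2.59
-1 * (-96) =96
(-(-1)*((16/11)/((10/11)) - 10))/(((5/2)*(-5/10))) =168/25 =6.72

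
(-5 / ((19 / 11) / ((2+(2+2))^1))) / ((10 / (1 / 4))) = -33 / 76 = -0.43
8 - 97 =-89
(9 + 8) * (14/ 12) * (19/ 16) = 2261/ 96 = 23.55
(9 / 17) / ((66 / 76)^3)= 54872 / 67881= 0.81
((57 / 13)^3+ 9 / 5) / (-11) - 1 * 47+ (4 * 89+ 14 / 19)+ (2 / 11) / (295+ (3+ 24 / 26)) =122434850634 / 405533245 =301.91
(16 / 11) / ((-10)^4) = 1 / 6875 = 0.00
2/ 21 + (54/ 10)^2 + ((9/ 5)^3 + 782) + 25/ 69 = 49353517/ 60375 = 817.45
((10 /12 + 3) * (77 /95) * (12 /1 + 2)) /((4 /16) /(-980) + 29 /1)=9719248 /6479703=1.50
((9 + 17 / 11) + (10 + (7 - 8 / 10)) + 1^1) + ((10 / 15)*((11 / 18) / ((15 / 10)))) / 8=495029 / 17820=27.78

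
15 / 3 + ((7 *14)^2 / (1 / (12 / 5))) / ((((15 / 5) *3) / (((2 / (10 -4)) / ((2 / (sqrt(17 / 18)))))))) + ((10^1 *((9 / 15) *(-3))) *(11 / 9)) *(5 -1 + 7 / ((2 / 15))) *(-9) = 9604 *sqrt(34) / 135 + 11192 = 11606.82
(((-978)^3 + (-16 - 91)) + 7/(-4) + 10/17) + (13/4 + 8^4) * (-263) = -31841665139/34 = -936519562.91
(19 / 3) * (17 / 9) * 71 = 22933 / 27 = 849.37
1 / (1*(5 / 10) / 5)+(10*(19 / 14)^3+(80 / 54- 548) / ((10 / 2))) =-13763207 / 185220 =-74.31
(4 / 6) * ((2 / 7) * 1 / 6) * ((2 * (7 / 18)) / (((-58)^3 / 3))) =-1 / 2634012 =-0.00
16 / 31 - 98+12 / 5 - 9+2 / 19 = -306217 / 2945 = -103.98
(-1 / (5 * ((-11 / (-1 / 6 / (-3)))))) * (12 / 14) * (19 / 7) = 19 / 8085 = 0.00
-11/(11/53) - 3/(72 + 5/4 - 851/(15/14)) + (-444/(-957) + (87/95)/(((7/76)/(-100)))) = -101124478393/96601813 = -1046.82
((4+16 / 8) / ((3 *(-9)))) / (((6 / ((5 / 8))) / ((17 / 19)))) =-85 / 4104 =-0.02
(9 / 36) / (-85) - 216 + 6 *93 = 342.00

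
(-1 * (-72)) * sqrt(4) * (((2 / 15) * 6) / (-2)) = -288 / 5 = -57.60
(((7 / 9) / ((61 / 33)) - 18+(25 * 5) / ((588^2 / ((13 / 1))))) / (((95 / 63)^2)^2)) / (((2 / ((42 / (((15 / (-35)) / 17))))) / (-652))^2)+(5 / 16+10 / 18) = -37754607555170409158749 / 37655910000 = -1002621037578.71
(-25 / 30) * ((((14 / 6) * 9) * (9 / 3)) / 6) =-35 / 4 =-8.75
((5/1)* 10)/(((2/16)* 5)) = 80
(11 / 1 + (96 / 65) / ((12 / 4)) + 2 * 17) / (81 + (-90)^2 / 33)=32527 / 233415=0.14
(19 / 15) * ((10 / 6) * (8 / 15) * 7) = 1064 / 135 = 7.88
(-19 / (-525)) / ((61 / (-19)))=-361 / 32025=-0.01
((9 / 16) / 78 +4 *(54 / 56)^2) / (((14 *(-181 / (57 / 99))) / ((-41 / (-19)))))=-1038161 / 568183616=-0.00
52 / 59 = 0.88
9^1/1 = 9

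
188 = 188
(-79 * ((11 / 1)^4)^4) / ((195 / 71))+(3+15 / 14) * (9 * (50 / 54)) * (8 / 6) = -1804124243633433695593 / 1365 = -1321702742588596113.99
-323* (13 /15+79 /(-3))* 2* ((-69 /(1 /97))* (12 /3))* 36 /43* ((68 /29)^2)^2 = -1695093248543735808 /152065415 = -11147131966.49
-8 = -8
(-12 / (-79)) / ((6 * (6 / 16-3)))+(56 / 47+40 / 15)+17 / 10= 4326341 / 779730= 5.55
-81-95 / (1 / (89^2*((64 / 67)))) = -48165107 / 67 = -718882.19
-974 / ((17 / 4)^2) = -15584 / 289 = -53.92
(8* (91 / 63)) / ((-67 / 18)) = -208 / 67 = -3.10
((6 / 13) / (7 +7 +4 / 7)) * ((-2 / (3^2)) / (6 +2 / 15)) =-35 / 30498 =-0.00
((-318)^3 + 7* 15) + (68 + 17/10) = -321572573/10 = -32157257.30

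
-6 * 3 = -18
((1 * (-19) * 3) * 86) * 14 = -68628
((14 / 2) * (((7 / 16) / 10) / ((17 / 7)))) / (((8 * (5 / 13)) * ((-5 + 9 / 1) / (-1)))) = -0.01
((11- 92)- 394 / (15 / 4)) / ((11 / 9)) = -8373 / 55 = -152.24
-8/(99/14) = -112/99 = -1.13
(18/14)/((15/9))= 0.77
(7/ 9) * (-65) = -455/ 9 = -50.56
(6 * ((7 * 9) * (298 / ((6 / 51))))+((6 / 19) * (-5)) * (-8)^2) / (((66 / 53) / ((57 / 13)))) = 482037279 / 143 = 3370890.06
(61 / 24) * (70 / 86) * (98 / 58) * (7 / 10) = 146461 / 59856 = 2.45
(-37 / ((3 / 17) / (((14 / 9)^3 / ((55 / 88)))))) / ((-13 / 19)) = 262348352 / 142155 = 1845.51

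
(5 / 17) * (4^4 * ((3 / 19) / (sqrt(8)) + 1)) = 960 * sqrt(2) / 323 + 1280 / 17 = 79.50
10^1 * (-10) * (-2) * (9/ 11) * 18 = 32400/ 11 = 2945.45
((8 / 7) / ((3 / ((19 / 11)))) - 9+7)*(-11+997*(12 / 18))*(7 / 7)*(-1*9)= 607910 / 77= 7894.94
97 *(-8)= -776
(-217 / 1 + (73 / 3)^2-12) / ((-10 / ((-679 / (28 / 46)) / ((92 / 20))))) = 79249 / 9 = 8805.44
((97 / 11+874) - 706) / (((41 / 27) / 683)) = 35867745 / 451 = 79529.37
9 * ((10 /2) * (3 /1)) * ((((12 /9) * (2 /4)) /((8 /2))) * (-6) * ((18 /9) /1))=-270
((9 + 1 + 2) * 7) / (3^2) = 28 / 3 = 9.33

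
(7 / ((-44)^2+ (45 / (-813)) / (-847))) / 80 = 1606759 / 35550691760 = 0.00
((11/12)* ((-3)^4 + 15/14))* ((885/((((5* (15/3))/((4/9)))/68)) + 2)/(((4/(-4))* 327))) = -33868307/137340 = -246.60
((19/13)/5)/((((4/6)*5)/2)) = 57/325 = 0.18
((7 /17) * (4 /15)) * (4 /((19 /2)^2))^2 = 7168 /33231855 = 0.00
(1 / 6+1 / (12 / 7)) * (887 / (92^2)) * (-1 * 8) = -2661 / 4232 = -0.63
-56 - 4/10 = -282/5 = -56.40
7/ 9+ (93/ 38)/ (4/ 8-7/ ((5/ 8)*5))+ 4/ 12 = -1465/ 4959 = -0.30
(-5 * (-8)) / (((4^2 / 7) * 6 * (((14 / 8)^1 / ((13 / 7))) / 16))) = 1040 / 21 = 49.52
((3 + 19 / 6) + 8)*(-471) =-13345 / 2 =-6672.50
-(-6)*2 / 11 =12 / 11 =1.09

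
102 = 102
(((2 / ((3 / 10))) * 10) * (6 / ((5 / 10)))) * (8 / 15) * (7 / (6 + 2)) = 1120 / 3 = 373.33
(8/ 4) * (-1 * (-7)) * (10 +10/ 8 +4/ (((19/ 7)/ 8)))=12257/ 38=322.55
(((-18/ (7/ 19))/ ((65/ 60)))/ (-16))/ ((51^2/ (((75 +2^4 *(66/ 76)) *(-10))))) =-25335/ 26299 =-0.96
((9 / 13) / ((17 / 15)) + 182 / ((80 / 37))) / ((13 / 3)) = 2248521 / 114920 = 19.57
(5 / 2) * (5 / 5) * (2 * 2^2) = 20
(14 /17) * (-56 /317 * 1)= -784 /5389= -0.15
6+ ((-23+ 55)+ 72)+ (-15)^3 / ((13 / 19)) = -62695 / 13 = -4822.69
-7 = -7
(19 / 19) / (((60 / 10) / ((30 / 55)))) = 1 / 11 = 0.09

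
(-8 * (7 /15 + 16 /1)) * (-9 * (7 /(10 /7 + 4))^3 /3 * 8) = 12235496 /1805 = 6778.67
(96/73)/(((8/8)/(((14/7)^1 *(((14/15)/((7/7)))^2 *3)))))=12544/1825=6.87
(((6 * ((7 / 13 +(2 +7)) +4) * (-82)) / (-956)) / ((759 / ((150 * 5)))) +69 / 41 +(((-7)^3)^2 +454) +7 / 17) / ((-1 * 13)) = -5882958919711 / 647508121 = -9085.54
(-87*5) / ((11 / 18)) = -7830 / 11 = -711.82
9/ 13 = 0.69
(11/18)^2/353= 0.00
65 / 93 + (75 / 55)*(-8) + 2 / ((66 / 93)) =-7562 / 1023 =-7.39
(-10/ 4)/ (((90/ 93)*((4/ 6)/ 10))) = -155/ 4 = -38.75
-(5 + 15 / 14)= -85 / 14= -6.07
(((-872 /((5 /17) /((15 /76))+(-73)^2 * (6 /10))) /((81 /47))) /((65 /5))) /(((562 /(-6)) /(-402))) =-466807760 /8939442603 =-0.05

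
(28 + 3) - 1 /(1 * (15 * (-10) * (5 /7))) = 23257 /750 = 31.01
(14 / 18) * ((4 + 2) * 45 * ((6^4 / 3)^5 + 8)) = 3159643096352400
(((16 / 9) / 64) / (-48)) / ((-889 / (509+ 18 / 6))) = 8 / 24003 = 0.00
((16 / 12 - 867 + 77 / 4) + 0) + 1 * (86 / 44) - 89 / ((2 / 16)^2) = -863341 / 132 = -6540.46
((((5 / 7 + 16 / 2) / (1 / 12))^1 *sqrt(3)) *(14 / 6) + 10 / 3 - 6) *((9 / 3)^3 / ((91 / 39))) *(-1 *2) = 432 / 7 - 39528 *sqrt(3) / 7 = -9718.93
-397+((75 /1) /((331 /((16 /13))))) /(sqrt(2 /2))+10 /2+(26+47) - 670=-4254467 /4303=-988.72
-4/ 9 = -0.44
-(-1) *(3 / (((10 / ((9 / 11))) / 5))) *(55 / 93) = 45 / 62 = 0.73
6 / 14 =3 / 7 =0.43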